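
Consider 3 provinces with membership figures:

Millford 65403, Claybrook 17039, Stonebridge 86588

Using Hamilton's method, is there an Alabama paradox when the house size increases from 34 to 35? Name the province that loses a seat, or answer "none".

At 34 seats: Millford 13, Claybrook 4, Stonebridge 17.
At 35 seats: Millford 14, Claybrook 3, Stonebridge 18.
Claybrook drops from 4 to 3.

Claybrook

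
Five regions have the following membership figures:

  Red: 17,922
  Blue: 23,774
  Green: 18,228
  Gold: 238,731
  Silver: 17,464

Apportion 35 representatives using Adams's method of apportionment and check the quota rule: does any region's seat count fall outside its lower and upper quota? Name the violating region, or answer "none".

none

Standard quotas: Red 1.984, Blue 2.632, Green 2.018, Gold 26.432, Silver 1.934.
Adams allocation: Red 2, Blue 3, Green 2, Gold 26, Silver 2.
Every allocation lies between the lower and upper quota.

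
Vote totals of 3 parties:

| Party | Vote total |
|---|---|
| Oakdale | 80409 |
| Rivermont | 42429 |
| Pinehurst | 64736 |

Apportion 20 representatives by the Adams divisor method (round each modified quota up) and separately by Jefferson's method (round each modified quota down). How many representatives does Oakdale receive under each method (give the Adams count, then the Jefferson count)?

Adams: Oakdale 8, Rivermont 5, Pinehurst 7.
Jefferson: Oakdale 9, Rivermont 4, Pinehurst 7.
Oakdale gets 8 under Adams and 9 under Jefferson.

8 and 9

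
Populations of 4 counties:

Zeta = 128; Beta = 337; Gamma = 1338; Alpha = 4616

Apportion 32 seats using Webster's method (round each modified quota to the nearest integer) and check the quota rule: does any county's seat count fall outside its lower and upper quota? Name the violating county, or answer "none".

Standard quotas: Zeta 0.638, Beta 1.680, Gamma 6.670, Alpha 23.012.
Webster allocation: Zeta 1, Beta 2, Gamma 7, Alpha 22.
Alpha has quota 23.012 (lower 23, upper 24) but receives 22 — outside the quota interval.

Alpha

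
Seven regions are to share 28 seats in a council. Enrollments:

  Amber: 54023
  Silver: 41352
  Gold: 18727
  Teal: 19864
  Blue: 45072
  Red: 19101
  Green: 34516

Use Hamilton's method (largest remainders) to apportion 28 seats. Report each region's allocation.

Total 232655; standard divisor 232655/28 ≈ 8309.107.
Standard quotas: Amber 6.5017, Silver 4.9767, Gold 2.2538, Teal 2.3906, Blue 5.4244, Red 2.2988, Green 4.1540.
Lower quotas: Amber 6, Silver 4, Gold 2, Teal 2, Blue 5, Red 2, Green 4 (sum 25, leaving 3 seats).
Remainders in descending order: Silver 0.9767, Amber 0.5017, Blue 0.4244, Teal 0.3906, Red 0.2988, Gold 0.2538, Green 0.1540.
The surplus seats go to Silver, Amber, Blue.

Amber=7, Silver=5, Gold=2, Teal=2, Blue=6, Red=2, Green=4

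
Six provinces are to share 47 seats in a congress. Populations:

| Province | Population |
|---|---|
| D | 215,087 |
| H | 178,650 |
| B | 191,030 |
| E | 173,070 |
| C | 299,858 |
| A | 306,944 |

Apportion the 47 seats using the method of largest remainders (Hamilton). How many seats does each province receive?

D 7, H 6, B 7, E 6, C 10, A 11

Total 1364639; standard divisor 1364639/47 ≈ 29034.872.
Standard quotas: D 7.4079, H 6.1529, B 6.5793, E 5.9608, C 10.3275, A 10.5716.
Lower quotas: D 7, H 6, B 6, E 5, C 10, A 10 (sum 44, leaving 3 seats).
Remainders in descending order: E 0.9608, B 0.5793, A 0.5716, D 0.4079, C 0.3275, H 0.1529.
The surplus seats go to E, B, A.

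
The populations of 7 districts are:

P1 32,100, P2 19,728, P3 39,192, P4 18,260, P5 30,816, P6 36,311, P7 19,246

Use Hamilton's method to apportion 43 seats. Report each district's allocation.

The standard divisor is 195653/43 ≈ 4550.07.
Standard quotas: P1 7.0548, P2 4.3358, P3 8.6135, P4 4.0131, P5 6.7726, P6 7.9803, P7 4.2298.
Lower quotas: P1 7, P2 4, P3 8, P4 4, P5 6, P6 7, P7 4 (sum 40, leaving 3 seats).
Remainders in descending order: P6 0.9803, P5 0.7726, P3 0.6135, P2 0.3358, P7 0.2298, P1 0.0548, P4 0.0131.
The surplus seats go to P6, P5, P3.

P1: 7, P2: 4, P3: 9, P4: 4, P5: 7, P6: 8, P7: 4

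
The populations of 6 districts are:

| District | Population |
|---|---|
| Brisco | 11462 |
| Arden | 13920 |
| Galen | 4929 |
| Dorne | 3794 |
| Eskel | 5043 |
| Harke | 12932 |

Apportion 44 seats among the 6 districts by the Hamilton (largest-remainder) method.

Brisco: 10, Arden: 12, Galen: 4, Dorne: 3, Eskel: 4, Harke: 11

Total 52080; standard divisor 52080/44 ≈ 1183.636.
Standard quotas: Brisco 9.6837, Arden 11.7604, Galen 4.1643, Dorne 3.2054, Eskel 4.2606, Harke 10.9257.
Lower quotas: Brisco 9, Arden 11, Galen 4, Dorne 3, Eskel 4, Harke 10 (sum 41, leaving 3 seats).
Remainders in descending order: Harke 0.9257, Arden 0.7604, Brisco 0.6837, Eskel 0.2606, Dorne 0.2054, Galen 0.1643.
The surplus seats go to Harke, Arden, Brisco.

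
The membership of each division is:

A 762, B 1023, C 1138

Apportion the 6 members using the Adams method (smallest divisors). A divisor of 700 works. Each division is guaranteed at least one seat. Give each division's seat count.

A 2; B 2; C 2

With modified divisor 700: modified quotas A 1.089, B 1.461, C 1.626.
Rounding up: A 2, B 2, C 2 (total 6).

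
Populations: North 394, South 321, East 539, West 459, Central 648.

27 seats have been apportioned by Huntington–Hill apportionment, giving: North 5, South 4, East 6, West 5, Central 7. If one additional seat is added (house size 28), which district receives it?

Central

Priority for the next seat is population ÷ (√(s·(s+1))).
Priorities: North 71.934, South 71.778, East 83.170, West 83.802, Central 86.593.
Highest priority: Central.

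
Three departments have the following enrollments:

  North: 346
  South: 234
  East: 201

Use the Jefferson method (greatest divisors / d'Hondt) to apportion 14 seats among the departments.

North 6, South 4, East 4

Standard divisor 781/14 ≈ 55.786; standard quotas: North 6.202, South 4.195, East 3.603.
Rounding down gives 6, 4, 3 = 13 seats, so the divisor must be adjusted.
With modified divisor 49.8: modified quotas North 6.948, South 4.699, East 4.036.
Rounding down: North 6, South 4, East 4 (total 14).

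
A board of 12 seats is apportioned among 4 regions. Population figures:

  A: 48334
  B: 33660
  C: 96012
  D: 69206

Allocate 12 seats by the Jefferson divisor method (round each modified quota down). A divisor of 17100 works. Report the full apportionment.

A: 2, B: 1, C: 5, D: 4

With modified divisor 17100: modified quotas A 2.827, B 1.968, C 5.615, D 4.047.
Rounding down: A 2, B 1, C 5, D 4 (total 12).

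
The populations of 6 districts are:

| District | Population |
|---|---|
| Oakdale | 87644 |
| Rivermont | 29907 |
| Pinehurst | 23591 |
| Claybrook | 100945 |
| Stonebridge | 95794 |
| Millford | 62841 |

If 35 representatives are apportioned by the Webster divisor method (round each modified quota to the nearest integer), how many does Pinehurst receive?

Standard divisor 400722/35 ≈ 11449.2; standard quotas: Oakdale 7.655, Rivermont 2.612, Pinehurst 2.060, Claybrook 8.817, Stonebridge 8.367, Millford 5.489.
Rounding to the nearest integer gives Oakdale 8, Rivermont 3, Pinehurst 2, Claybrook 9, Stonebridge 8, Millford 5 — total 35, matching the house size, so no adjustment is needed.
Pinehurst receives 2.

2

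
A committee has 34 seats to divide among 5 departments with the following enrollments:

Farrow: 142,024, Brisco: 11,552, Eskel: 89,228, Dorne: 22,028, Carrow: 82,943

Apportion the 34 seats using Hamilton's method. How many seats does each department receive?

Total 347775; standard divisor 347775/34 ≈ 10228.676.
Standard quotas: Farrow 13.8849, Brisco 1.1294, Eskel 8.7233, Dorne 2.1536, Carrow 8.1089.
Lower quotas: Farrow 13, Brisco 1, Eskel 8, Dorne 2, Carrow 8 (sum 32, leaving 2 seats).
Remainders in descending order: Farrow 0.8849, Eskel 0.7233, Dorne 0.1536, Brisco 0.1294, Carrow 0.1089.
Largest remainders: Farrow, Eskel receive the extra seats.

Farrow: 14, Brisco: 1, Eskel: 9, Dorne: 2, Carrow: 8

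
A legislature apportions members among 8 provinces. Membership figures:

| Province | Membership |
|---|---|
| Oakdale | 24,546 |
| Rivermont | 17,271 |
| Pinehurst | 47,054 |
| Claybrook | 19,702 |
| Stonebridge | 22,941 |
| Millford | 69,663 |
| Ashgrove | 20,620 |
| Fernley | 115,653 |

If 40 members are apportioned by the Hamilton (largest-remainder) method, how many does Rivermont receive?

2

Total 337450; standard divisor 337450/40 ≈ 8436.25.
Standard quotas: Oakdale 2.9096, Rivermont 2.0472, Pinehurst 5.5776, Claybrook 2.3354, Stonebridge 2.7193, Millford 8.2576, Ashgrove 2.4442, Fernley 13.7091.
Lower quotas: Oakdale 2, Rivermont 2, Pinehurst 5, Claybrook 2, Stonebridge 2, Millford 8, Ashgrove 2, Fernley 13 (sum 36, leaving 4 seats).
Remainders in descending order: Oakdale 0.9096, Stonebridge 0.7193, Fernley 0.7091, Pinehurst 0.5776, Ashgrove 0.4442, Claybrook 0.3354, Millford 0.2576, Rivermont 0.0472.
The surplus seats go to Oakdale, Stonebridge, Fernley, Pinehurst.
Rivermont receives 2.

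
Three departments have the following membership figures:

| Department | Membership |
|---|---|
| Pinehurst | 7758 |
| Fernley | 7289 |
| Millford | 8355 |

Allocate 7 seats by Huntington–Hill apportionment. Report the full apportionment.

With divisor 3289: modified quotas Pinehurst 2.359, Fernley 2.216, Millford 2.540.
Geometric-mean thresholds: Pinehurst √(2·3)=2.449, Fernley √(2·3)=2.449, Millford √(2·3)=2.449.
Each quota rounded against its threshold gives Pinehurst 2, Fernley 2, Millford 3 (total 7).

Pinehurst: 2, Fernley: 2, Millford: 3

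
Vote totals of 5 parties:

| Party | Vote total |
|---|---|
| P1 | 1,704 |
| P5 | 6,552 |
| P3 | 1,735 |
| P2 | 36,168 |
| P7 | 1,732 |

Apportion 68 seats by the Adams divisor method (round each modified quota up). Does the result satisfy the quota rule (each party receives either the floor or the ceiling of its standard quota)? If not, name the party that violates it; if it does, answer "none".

Standard quotas: P1 2.419, P5 9.303, P3 2.464, P2 51.355, P7 2.459.
Adams allocation: P1 3, P5 9, P3 3, P2 50, P7 3.
P2 has quota 51.355 (lower 51, upper 52) but receives 50 — outside the quota interval.

P2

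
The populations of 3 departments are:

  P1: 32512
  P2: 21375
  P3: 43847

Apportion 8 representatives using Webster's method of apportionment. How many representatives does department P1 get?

Standard divisor 97734/8 ≈ 12216.75; standard quotas: P1 2.661, P2 1.750, P3 3.589.
Rounding to the nearest integer gives 3, 2, 4 = 9 seats, so the divisor must be adjusted.
With modified divisor 12800: modified quotas P1 2.540, P2 1.670, P3 3.426.
Rounding to the nearest integer: P1 3, P2 2, P3 3 (total 8).
P1 receives 3.

3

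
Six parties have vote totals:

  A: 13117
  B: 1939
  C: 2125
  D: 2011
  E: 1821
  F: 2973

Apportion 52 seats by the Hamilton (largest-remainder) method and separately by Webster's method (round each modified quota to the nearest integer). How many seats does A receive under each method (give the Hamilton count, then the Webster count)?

Hamilton: A 28, B 4, C 5, D 4, E 4, F 7.
Webster: A 29, B 4, C 5, D 4, E 4, F 6.
A gets 28 under Hamilton and 29 under Webster.

28 and 29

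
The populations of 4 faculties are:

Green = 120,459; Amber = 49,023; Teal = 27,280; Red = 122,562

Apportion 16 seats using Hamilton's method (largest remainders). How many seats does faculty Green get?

The standard divisor is 319324/16 ≈ 19957.75.
Standard quotas: Green 6.0357, Amber 2.4563, Teal 1.3669, Red 6.1411.
Lower quotas: Green 6, Amber 2, Teal 1, Red 6 (sum 15, leaving 1 seat).
Remainders in descending order: Amber 0.4563, Teal 0.3669, Red 0.1411, Green 0.0357.
Largest remainder: Amber receives the extra seat.
Green receives 6.

6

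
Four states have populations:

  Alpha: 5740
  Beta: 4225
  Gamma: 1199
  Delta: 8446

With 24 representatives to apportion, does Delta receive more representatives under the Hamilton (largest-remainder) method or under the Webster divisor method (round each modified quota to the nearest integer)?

Webster

Hamilton: Alpha 7, Beta 5, Gamma 2, Delta 10.
Webster: Alpha 7, Beta 5, Gamma 1, Delta 11.
Delta gets 10 under Hamilton and 11 under Webster.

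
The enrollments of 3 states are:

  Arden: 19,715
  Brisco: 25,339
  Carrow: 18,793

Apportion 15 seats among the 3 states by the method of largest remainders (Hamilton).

Arden: 5, Brisco: 6, Carrow: 4

Total 63847; standard divisor 63847/15 ≈ 4256.467.
Standard quotas: Arden 4.6318, Brisco 5.9531, Carrow 4.4152.
Lower quotas: Arden 4, Brisco 5, Carrow 4 (sum 13, leaving 2 seats).
Remainders in descending order: Brisco 0.9531, Arden 0.6318, Carrow 0.4152.
Largest remainders: Brisco, Arden receive the extra seats.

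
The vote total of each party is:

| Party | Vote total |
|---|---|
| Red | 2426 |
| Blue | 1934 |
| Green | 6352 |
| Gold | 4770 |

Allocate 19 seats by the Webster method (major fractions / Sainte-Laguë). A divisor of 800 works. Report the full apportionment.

With modified divisor 800: modified quotas Red 3.033, Blue 2.417, Green 7.940, Gold 5.963.
Rounding to the nearest integer: Red 3, Blue 2, Green 8, Gold 6 (total 19).

Red 3, Blue 2, Green 8, Gold 6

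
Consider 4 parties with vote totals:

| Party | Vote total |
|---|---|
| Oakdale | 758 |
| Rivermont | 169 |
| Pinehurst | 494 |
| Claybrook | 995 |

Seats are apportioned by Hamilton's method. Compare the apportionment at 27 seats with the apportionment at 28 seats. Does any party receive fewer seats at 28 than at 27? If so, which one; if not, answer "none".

none

At 27 seats: Oakdale 8, Rivermont 2, Pinehurst 6, Claybrook 11.
At 28 seats: Oakdale 9, Rivermont 2, Pinehurst 6, Claybrook 11.
No party's allocation decreased.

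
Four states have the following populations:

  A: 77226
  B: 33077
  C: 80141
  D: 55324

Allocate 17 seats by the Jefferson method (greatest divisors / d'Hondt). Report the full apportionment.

Standard divisor 245768/17 ≈ 14456.941; standard quotas: A 5.342, B 2.288, C 5.543, D 3.827.
Rounding down gives 5, 2, 5, 3 = 15 seats, so the divisor must be adjusted.
With modified divisor 13100: modified quotas A 5.895, B 2.525, C 6.118, D 4.223.
Rounding down: A 5, B 2, C 6, D 4 (total 17).

A: 5, B: 2, C: 6, D: 4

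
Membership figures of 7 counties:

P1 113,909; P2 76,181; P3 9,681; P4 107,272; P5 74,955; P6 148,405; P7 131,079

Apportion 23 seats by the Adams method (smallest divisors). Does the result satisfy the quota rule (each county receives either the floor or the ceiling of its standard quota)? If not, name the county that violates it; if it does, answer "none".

none

Standard quotas: P1 3.961, P2 2.649, P3 0.337, P4 3.730, P5 2.606, P6 5.160, P7 4.558.
Adams allocation: P1 4, P2 3, P3 1, P4 3, P5 3, P6 5, P7 4.
Every allocation lies between the lower and upper quota.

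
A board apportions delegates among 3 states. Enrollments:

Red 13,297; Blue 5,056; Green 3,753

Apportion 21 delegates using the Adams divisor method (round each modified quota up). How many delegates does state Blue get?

5

Standard divisor 22106/21 ≈ 1052.667; standard quotas: Red 12.632, Blue 4.803, Green 3.565.
Rounding up gives 13, 5, 4 = 22 seats, so the divisor must be adjusted.
With modified divisor 1200: modified quotas Red 11.081, Blue 4.213, Green 3.127.
Rounding up: Red 12, Blue 5, Green 4 (total 21).
Blue receives 5.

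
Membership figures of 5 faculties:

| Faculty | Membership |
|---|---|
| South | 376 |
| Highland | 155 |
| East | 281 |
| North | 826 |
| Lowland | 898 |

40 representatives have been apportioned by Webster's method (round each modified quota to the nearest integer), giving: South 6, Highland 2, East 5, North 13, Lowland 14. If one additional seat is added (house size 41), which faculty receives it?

Highland

Priority for the next seat is population ÷ (current seats + 0.5).
Priorities: South 57.846, Highland 62.000, East 51.091, North 61.185, Lowland 61.931.
Highest priority: Highland.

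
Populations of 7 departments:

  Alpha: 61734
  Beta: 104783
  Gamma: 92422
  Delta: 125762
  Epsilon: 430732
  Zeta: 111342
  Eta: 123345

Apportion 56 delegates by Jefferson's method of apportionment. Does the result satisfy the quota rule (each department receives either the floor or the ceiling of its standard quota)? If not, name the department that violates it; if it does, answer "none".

Epsilon

Standard quotas: Alpha 3.292, Beta 5.588, Gamma 4.929, Delta 6.707, Epsilon 22.970, Zeta 5.938, Eta 6.578.
Jefferson allocation: Alpha 3, Beta 5, Gamma 5, Delta 7, Epsilon 24, Zeta 6, Eta 6.
Epsilon has quota 22.970 (lower 22, upper 23) but receives 24 — outside the quota interval.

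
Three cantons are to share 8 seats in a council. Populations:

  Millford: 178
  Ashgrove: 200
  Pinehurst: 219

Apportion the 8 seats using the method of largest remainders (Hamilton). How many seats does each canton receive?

Standard divisor: 597 ÷ 8 ≈ 74.625.
Standard quotas: Millford 2.385, Ashgrove 2.680, Pinehurst 2.935.
Lower quotas: Millford 2, Ashgrove 2, Pinehurst 2 (sum 6, leaving 2 seats).
Remainders in descending order: Pinehurst 0.935, Ashgrove 0.680, Millford 0.385.
The surplus seats go to Pinehurst, Ashgrove.

Millford 2, Ashgrove 3, Pinehurst 3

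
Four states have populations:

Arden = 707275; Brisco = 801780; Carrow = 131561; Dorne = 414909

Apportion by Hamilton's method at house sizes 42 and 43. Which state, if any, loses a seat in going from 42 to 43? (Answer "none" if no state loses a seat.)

At 42 seats: Arden 14, Brisco 16, Carrow 3, Dorne 9.
At 43 seats: Arden 15, Brisco 17, Carrow 3, Dorne 8.
Dorne drops from 9 to 8.

Dorne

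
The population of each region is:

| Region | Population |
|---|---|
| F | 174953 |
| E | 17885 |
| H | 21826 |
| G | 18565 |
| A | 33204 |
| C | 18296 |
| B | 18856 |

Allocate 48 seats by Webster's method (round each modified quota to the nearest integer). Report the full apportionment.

Standard divisor 303585/48 ≈ 6324.688; standard quotas: F 27.662, E 2.828, H 3.451, G 2.935, A 5.250, C 2.893, B 2.981.
Rounding to the nearest integer gives F 28, E 3, H 3, G 3, A 5, C 3, B 3 — total 48, matching the house size, so no adjustment is needed.

F=28, E=3, H=3, G=3, A=5, C=3, B=3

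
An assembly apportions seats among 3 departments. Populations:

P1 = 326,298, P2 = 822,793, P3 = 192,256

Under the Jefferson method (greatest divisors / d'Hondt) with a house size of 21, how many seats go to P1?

5

Standard divisor 1341347/21 ≈ 63873.667; standard quotas: P1 5.108, P2 12.882, P3 3.010.
Rounding down gives 5, 12, 3 = 20 seats, so the divisor must be adjusted.
With modified divisor 61000: modified quotas P1 5.349, P2 13.488, P3 3.152.
Rounding down: P1 5, P2 13, P3 3 (total 21).
P1 receives 5.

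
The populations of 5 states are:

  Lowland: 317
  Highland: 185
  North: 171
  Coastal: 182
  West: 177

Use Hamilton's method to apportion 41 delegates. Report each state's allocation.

Lowland 13, Highland 7, North 7, Coastal 7, West 7

The standard divisor is 1032/41 ≈ 25.171.
Standard quotas: Lowland 12.594, Highland 7.350, North 6.794, Coastal 7.231, West 7.032.
Lower quotas: Lowland 12, Highland 7, North 6, Coastal 7, West 7 (sum 39, leaving 2 seats).
Remainders in descending order: North 0.794, Lowland 0.594, Highland 0.350, Coastal 0.231, West 0.032.
Largest remainders: North, Lowland receive the extra seats.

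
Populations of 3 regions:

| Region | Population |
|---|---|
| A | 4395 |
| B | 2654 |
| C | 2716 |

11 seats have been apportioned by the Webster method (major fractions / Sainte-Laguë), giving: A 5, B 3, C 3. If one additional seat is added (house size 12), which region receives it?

Priority for the next seat is population ÷ (current seats + 0.5).
Priorities: A 799.091, B 758.286, C 776.000.
Highest priority: A.

A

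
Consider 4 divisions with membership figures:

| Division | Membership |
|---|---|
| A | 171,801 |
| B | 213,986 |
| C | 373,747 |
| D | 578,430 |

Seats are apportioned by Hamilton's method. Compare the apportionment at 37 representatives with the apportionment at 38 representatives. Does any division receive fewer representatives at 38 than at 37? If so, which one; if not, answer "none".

At 37 seats: A 5, B 6, C 10, D 16.
At 38 seats: A 5, B 6, C 11, D 16.
No division's allocation decreased.

none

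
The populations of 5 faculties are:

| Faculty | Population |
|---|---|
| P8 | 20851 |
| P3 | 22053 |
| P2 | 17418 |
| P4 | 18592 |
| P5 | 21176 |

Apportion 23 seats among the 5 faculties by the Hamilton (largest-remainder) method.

P8=5, P3=5, P2=4, P4=4, P5=5

The standard divisor is 100090/23 ≈ 4351.739.
Standard quotas: P8 4.7914, P3 5.0676, P2 4.0025, P4 4.2723, P5 4.8661.
Lower quotas: P8 4, P3 5, P2 4, P4 4, P5 4 (sum 21, leaving 2 seats).
Remainders in descending order: P5 0.8661, P8 0.7914, P4 0.2723, P3 0.0676, P2 0.0025.
The surplus seats go to P5, P8.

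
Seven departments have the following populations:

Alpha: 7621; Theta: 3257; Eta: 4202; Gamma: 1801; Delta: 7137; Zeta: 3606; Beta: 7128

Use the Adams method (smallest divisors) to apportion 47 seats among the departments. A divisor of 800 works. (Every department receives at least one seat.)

Alpha: 10, Theta: 5, Eta: 6, Gamma: 3, Delta: 9, Zeta: 5, Beta: 9

With modified divisor 800: modified quotas Alpha 9.526, Theta 4.071, Eta 5.253, Gamma 2.251, Delta 8.921, Zeta 4.508, Beta 8.910.
Rounding up: Alpha 10, Theta 5, Eta 6, Gamma 3, Delta 9, Zeta 5, Beta 9 (total 47).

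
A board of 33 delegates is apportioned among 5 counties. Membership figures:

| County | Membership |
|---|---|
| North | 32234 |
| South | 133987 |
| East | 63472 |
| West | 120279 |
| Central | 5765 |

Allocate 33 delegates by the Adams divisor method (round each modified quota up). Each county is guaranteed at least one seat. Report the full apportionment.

Standard divisor 355737/33 ≈ 10779.909; standard quotas: North 2.990, South 12.429, East 5.888, West 11.158, Central 0.535.
Rounding up gives 3, 13, 6, 12, 1 = 35 seats, so the divisor must be adjusted.
With modified divisor 11600: modified quotas North 2.779, South 11.551, East 5.472, West 10.369, Central 0.497.
Rounding up: North 3, South 12, East 6, West 11, Central 1 (total 33).

North: 3, South: 12, East: 6, West: 11, Central: 1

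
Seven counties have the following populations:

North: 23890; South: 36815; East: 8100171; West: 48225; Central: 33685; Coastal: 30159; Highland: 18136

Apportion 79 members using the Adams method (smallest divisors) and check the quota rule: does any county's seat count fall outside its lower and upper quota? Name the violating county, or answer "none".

East

Standard quotas: North 0.228, South 0.351, East 77.181, West 0.460, Central 0.321, Coastal 0.287, Highland 0.173.
Adams allocation: North 1, South 1, East 73, West 1, Central 1, Coastal 1, Highland 1.
East has quota 77.181 (lower 77, upper 78) but receives 73 — outside the quota interval.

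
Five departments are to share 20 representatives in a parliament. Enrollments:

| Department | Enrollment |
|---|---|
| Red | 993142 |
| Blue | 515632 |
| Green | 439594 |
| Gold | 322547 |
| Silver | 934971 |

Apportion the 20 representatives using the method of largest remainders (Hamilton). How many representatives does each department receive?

The standard divisor is 3205886/20 ≈ 160294.3.
Standard quotas: Red 6.1957, Blue 3.2168, Green 2.7424, Gold 2.0122, Silver 5.8328.
Lower quotas: Red 6, Blue 3, Green 2, Gold 2, Silver 5 (sum 18, leaving 2 seats).
Remainders in descending order: Silver 0.8328, Green 0.7424, Blue 0.2168, Red 0.1957, Gold 0.0122.
Largest remainders: Silver, Green receive the extra seats.

Red: 6, Blue: 3, Green: 3, Gold: 2, Silver: 6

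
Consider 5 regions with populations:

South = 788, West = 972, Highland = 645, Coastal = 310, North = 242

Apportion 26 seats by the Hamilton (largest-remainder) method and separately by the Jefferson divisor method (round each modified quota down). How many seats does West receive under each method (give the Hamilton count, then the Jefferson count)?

Hamilton: South 7, West 8, Highland 6, Coastal 3, North 2.
Jefferson: South 7, West 9, Highland 6, Coastal 2, North 2.
West gets 8 under Hamilton and 9 under Jefferson.

8 and 9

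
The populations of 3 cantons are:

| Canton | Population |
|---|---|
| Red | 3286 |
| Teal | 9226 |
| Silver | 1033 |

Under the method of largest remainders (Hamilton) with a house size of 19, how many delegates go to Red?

5

The standard divisor is 13545/19 ≈ 712.895.
Standard quotas: Red 4.6094, Teal 12.9416, Silver 1.4490.
Lower quotas: Red 4, Teal 12, Silver 1 (sum 17, leaving 2 seats).
Remainders in descending order: Teal 0.9416, Red 0.6094, Silver 0.4490.
Largest remainders: Teal, Red receive the extra seats.
Red receives 5.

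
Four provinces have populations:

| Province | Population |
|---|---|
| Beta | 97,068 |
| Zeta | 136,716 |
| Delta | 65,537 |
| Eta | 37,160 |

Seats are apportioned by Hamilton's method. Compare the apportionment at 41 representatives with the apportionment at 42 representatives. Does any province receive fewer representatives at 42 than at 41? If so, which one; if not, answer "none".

none

At 41 seats: Beta 12, Zeta 17, Delta 8, Eta 4.
At 42 seats: Beta 12, Zeta 17, Delta 8, Eta 5.
No province's allocation decreased.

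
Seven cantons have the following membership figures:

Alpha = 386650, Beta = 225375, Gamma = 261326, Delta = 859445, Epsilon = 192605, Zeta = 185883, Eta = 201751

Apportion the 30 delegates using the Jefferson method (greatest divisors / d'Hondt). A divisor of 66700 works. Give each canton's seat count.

Alpha=5, Beta=3, Gamma=3, Delta=12, Epsilon=2, Zeta=2, Eta=3

With modified divisor 66700: modified quotas Alpha 5.797, Beta 3.379, Gamma 3.918, Delta 12.885, Epsilon 2.888, Zeta 2.787, Eta 3.025.
Rounding down: Alpha 5, Beta 3, Gamma 3, Delta 12, Epsilon 2, Zeta 2, Eta 3 (total 30).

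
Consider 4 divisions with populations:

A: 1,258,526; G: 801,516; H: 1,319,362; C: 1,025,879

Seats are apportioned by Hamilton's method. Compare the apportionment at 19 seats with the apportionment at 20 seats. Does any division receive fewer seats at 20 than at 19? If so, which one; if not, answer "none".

At 19 seats: A 5, G 4, H 6, C 4.
At 20 seats: A 6, G 3, H 6, C 5.
G drops from 4 to 3.

G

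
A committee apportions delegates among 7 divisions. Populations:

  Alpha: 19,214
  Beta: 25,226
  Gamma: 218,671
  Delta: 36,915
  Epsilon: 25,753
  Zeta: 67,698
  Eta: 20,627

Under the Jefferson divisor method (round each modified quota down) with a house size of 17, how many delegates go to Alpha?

0

Standard divisor 414104/17 ≈ 24359.059; standard quotas: Alpha 0.789, Beta 1.036, Gamma 8.977, Delta 1.515, Epsilon 1.057, Zeta 2.779, Eta 0.847.
Rounding down gives 0, 1, 8, 1, 1, 2, 0 = 13 seats, so the divisor must be adjusted.
With modified divisor 20103.5: modified quotas Alpha 0.956, Beta 1.255, Gamma 10.877, Delta 1.836, Epsilon 1.281, Zeta 3.367, Eta 1.026.
Rounding down: Alpha 0, Beta 1, Gamma 10, Delta 1, Epsilon 1, Zeta 3, Eta 1 (total 17).
Alpha receives 0.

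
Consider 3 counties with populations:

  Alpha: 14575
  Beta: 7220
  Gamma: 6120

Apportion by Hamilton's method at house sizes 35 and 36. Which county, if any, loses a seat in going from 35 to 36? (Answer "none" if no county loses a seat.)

At 35 seats: Alpha 18, Beta 9, Gamma 8.
At 36 seats: Alpha 19, Beta 9, Gamma 8.
No county's allocation decreased.

none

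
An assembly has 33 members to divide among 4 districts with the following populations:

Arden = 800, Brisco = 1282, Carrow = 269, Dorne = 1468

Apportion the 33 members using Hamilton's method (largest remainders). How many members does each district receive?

Arden 7; Brisco 11; Carrow 2; Dorne 13

Standard divisor: 3819 ÷ 33 ≈ 115.727.
Standard quotas: Arden 6.913, Brisco 11.078, Carrow 2.324, Dorne 12.685.
Lower quotas: Arden 6, Brisco 11, Carrow 2, Dorne 12 (sum 31, leaving 2 seats).
Remainders in descending order: Arden 0.913, Dorne 0.685, Carrow 0.324, Brisco 0.078.
The surplus seats go to Arden, Dorne.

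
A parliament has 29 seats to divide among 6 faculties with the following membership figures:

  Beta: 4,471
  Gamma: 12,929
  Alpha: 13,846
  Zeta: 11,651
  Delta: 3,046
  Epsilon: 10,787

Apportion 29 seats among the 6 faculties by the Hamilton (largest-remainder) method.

Standard divisor: 56730 ÷ 29 ≈ 1956.207.
Standard quotas: Beta 2.2855, Gamma 6.6092, Alpha 7.0780, Zeta 5.9559, Delta 1.5571, Epsilon 5.5142.
Lower quotas: Beta 2, Gamma 6, Alpha 7, Zeta 5, Delta 1, Epsilon 5 (sum 26, leaving 3 seats).
Remainders in descending order: Zeta 0.9559, Gamma 0.6092, Delta 0.5571, Epsilon 0.5142, Beta 0.2855, Alpha 0.0780.
Largest remainders: Zeta, Gamma, Delta receive the extra seats.

Beta 2, Gamma 7, Alpha 7, Zeta 6, Delta 2, Epsilon 5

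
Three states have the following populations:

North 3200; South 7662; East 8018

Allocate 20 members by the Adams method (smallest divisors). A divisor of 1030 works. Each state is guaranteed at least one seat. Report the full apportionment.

With modified divisor 1030: modified quotas North 3.107, South 7.439, East 7.784.
Rounding up: North 4, South 8, East 8 (total 20).

North: 4, South: 8, East: 8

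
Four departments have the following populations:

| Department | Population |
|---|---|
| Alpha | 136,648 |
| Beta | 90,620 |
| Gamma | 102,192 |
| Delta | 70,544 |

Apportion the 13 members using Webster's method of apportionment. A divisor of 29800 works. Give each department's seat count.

Alpha 5; Beta 3; Gamma 3; Delta 2

With modified divisor 29800: modified quotas Alpha 4.586, Beta 3.041, Gamma 3.429, Delta 2.367.
Rounding to the nearest integer: Alpha 5, Beta 3, Gamma 3, Delta 2 (total 13).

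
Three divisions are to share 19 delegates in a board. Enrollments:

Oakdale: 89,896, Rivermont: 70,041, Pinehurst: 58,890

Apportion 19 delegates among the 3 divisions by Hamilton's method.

Total 218827; standard divisor 218827/19 ≈ 11517.211.
Standard quotas: Oakdale 7.8054, Rivermont 6.0814, Pinehurst 5.1132.
Lower quotas: Oakdale 7, Rivermont 6, Pinehurst 5 (sum 18, leaving 1 seat).
Remainders in descending order: Oakdale 0.8054, Pinehurst 0.1132, Rivermont 0.0814.
Largest remainder: Oakdale receives the extra seat.

Oakdale 8; Rivermont 6; Pinehurst 5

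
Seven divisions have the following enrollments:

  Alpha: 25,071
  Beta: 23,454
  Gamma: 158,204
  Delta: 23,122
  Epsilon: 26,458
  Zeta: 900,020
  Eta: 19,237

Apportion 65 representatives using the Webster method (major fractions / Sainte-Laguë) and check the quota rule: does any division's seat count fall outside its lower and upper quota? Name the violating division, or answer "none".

Standard quotas: Alpha 1.386, Beta 1.297, Gamma 8.747, Delta 1.278, Epsilon 1.463, Zeta 49.764, Eta 1.064.
Webster allocation: Alpha 1, Beta 1, Gamma 9, Delta 1, Epsilon 1, Zeta 51, Eta 1.
Zeta has quota 49.764 (lower 49, upper 50) but receives 51 — outside the quota interval.

Zeta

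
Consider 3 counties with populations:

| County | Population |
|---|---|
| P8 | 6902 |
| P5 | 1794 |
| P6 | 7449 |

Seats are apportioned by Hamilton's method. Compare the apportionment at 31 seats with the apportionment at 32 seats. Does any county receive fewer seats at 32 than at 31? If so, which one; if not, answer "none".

P5

At 31 seats: P8 13, P5 4, P6 14.
At 32 seats: P8 14, P5 3, P6 15.
P5 drops from 4 to 3.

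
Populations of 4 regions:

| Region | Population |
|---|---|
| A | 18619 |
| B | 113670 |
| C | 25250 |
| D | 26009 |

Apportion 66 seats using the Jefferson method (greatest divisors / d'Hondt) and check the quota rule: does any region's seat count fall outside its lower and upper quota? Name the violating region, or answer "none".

B

Standard quotas: A 6.695, B 40.873, C 9.079, D 9.352.
Jefferson allocation: A 6, B 42, C 9, D 9.
B has quota 40.873 (lower 40, upper 41) but receives 42 — outside the quota interval.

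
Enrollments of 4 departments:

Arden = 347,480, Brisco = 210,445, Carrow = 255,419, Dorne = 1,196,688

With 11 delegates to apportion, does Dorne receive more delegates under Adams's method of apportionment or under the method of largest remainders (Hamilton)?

Hamilton

Adams: Arden 2, Brisco 1, Carrow 2, Dorne 6.
Hamilton: Arden 2, Brisco 1, Carrow 1, Dorne 7.
Dorne gets 6 under Adams and 7 under Hamilton.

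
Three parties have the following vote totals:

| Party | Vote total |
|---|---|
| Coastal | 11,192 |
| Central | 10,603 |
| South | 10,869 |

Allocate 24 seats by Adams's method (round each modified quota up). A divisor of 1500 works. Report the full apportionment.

With modified divisor 1500: modified quotas Coastal 7.461, Central 7.069, South 7.246.
Rounding up: Coastal 8, Central 8, South 8 (total 24).

Coastal=8; Central=8; South=8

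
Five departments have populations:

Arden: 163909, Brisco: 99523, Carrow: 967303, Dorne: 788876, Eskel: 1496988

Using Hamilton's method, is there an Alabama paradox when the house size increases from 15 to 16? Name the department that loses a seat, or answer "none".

At 15 seats: Arden 1, Brisco 1, Carrow 4, Dorne 3, Eskel 6.
At 16 seats: Arden 1, Brisco 0, Carrow 4, Dorne 4, Eskel 7.
Brisco drops from 1 to 0.

Brisco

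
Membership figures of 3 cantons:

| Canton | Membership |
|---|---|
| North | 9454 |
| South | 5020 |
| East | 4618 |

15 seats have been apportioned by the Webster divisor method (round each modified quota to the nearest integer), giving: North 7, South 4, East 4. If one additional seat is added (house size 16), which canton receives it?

North

Priority for the next seat is population ÷ (current seats + 0.5).
Priorities: North 1260.533, South 1115.556, East 1026.222.
Highest priority: North.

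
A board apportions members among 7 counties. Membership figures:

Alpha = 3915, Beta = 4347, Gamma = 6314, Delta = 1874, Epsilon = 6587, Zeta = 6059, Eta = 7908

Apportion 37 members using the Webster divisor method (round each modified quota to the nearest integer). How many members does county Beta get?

4

Standard divisor 37004/37 ≈ 1000.108; standard quotas: Alpha 3.915, Beta 4.347, Gamma 6.313, Delta 1.874, Epsilon 6.586, Zeta 6.058, Eta 7.907.
Rounding to the nearest integer gives Alpha 4, Beta 4, Gamma 6, Delta 2, Epsilon 7, Zeta 6, Eta 8 — total 37, matching the house size, so no adjustment is needed.
Beta receives 4.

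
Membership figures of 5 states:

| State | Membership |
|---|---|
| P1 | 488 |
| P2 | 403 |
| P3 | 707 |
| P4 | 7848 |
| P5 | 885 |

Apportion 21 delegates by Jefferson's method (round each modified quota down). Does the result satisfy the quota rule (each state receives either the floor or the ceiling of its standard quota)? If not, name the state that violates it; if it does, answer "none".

Standard quotas: P1 0.992, P2 0.819, P3 1.437, P4 15.953, P5 1.799.
Jefferson allocation: P1 1, P2 0, P3 1, P4 17, P5 2.
P4 has quota 15.953 (lower 15, upper 16) but receives 17 — outside the quota interval.

P4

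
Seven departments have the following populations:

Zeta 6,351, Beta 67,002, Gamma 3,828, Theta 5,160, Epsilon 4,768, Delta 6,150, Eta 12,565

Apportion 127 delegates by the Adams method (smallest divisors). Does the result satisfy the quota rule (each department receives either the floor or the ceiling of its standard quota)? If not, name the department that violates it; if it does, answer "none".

Standard quotas: Zeta 7.622, Beta 80.409, Gamma 4.594, Theta 6.193, Epsilon 5.722, Delta 7.381, Eta 15.079.
Adams allocation: Zeta 8, Beta 78, Gamma 5, Theta 7, Epsilon 6, Delta 8, Eta 15.
Beta has quota 80.409 (lower 80, upper 81) but receives 78 — outside the quota interval.

Beta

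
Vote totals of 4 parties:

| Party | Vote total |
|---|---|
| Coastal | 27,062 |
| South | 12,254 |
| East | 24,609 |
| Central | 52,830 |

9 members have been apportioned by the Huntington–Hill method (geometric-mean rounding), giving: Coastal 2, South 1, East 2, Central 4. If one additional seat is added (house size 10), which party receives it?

Central

Priority for the next seat is population ÷ (√(s·(s+1))).
Priorities: Coastal 11048.015, South 8664.886, East 10046.582, Central 11813.147.
Highest priority: Central.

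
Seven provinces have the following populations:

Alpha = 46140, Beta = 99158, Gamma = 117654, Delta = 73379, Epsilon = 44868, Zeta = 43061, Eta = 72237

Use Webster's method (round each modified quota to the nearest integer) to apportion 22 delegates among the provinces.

Standard divisor 496497/22 ≈ 22568.045; standard quotas: Alpha 2.044, Beta 4.394, Gamma 5.213, Delta 3.251, Epsilon 1.988, Zeta 1.908, Eta 3.201.
Rounding to the nearest integer gives 2, 4, 5, 3, 2, 2, 3 = 21 seats, so the divisor must be adjusted.
With modified divisor 21700: modified quotas Alpha 2.126, Beta 4.569, Gamma 5.422, Delta 3.382, Epsilon 2.068, Zeta 1.984, Eta 3.329.
Rounding to the nearest integer: Alpha 2, Beta 5, Gamma 5, Delta 3, Epsilon 2, Zeta 2, Eta 3 (total 22).

Alpha: 2, Beta: 5, Gamma: 5, Delta: 3, Epsilon: 2, Zeta: 2, Eta: 3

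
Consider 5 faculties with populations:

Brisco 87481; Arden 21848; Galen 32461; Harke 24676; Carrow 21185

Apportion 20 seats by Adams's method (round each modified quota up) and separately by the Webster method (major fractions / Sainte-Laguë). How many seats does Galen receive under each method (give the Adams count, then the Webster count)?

3 and 4

Adams: Brisco 9, Arden 3, Galen 3, Harke 3, Carrow 2.
Webster: Brisco 9, Arden 2, Galen 4, Harke 3, Carrow 2.
Galen gets 3 under Adams and 4 under Webster.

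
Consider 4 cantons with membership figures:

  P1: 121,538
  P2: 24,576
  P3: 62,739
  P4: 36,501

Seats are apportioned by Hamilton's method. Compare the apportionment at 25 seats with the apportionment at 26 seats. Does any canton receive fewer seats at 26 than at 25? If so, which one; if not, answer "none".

At 25 seats: P1 12, P2 3, P3 6, P4 4.
At 26 seats: P1 13, P2 2, P3 7, P4 4.
P2 drops from 3 to 2.

P2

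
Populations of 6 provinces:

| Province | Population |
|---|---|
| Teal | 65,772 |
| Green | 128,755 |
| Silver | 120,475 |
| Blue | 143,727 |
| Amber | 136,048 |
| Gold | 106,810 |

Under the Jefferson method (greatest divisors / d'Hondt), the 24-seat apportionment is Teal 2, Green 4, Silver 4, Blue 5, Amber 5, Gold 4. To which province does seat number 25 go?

Priority for the next seat is population ÷ (current seats + 1).
Priorities: Teal 21924.000, Green 25751.000, Silver 24095.000, Blue 23954.500, Amber 22674.667, Gold 21362.000.
Highest priority: Green.

Green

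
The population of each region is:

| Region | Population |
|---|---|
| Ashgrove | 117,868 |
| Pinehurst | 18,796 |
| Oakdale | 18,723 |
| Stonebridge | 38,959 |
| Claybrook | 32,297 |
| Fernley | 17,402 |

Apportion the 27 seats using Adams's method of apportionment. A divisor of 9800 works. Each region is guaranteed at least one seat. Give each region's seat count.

Ashgrove 13, Pinehurst 2, Oakdale 2, Stonebridge 4, Claybrook 4, Fernley 2

With modified divisor 9800: modified quotas Ashgrove 12.027, Pinehurst 1.918, Oakdale 1.911, Stonebridge 3.975, Claybrook 3.296, Fernley 1.776.
Rounding up: Ashgrove 13, Pinehurst 2, Oakdale 2, Stonebridge 4, Claybrook 4, Fernley 2 (total 27).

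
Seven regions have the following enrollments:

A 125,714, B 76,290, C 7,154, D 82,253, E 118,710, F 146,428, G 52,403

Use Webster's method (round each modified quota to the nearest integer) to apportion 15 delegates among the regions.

Standard divisor 608952/15 ≈ 40596.8; standard quotas: A 3.097, B 1.879, C 0.176, D 2.026, E 2.924, F 3.607, G 1.291.
Rounding to the nearest integer gives A 3, B 2, C 0, D 2, E 3, F 4, G 1 — total 15, matching the house size, so no adjustment is needed.

A 3, B 2, C 0, D 2, E 3, F 4, G 1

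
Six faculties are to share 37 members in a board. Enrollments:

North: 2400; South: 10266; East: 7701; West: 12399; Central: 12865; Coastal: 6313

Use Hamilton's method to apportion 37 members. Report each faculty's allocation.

Standard divisor: 51944 ÷ 37 ≈ 1403.892.
Standard quotas: North 1.7095, South 7.3125, East 5.4855, West 8.8319, Central 9.1638, Coastal 4.4968.
Lower quotas: North 1, South 7, East 5, West 8, Central 9, Coastal 4 (sum 34, leaving 3 seats).
Remainders in descending order: West 0.8319, North 0.7095, Coastal 0.4968, East 0.4855, South 0.3125, Central 0.1638.
The surplus seats go to West, North, Coastal.

North: 2, South: 7, East: 5, West: 9, Central: 9, Coastal: 5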